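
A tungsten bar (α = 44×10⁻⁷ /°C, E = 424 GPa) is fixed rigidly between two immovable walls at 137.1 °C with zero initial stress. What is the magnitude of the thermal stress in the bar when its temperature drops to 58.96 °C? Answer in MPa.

σ = 146 MPa

Fully constrained: the free strain ε = αΔT is blocked, so σ = Eε = EαΔT.
|ΔT| = 78.14 K
σ = 424×10⁹ × 44×10⁻⁷ × 78.14 = 1.46×10⁸ Pa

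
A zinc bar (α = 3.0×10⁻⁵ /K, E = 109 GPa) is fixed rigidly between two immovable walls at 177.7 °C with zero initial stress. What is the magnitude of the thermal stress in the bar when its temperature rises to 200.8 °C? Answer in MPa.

Fully constrained: the free strain ε = αΔT is blocked, so σ = Eε = EαΔT.
|ΔT| = 23.1 K
σ = 109×10⁹ × 3.0×10⁻⁵ × 23.1 = 7.55×10⁷ Pa

σ = 75.5 MPa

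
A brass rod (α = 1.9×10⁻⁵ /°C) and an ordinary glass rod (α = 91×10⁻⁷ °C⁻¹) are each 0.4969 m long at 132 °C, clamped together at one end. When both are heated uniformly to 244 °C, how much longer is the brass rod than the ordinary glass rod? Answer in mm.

0.551 mm

ΔT = 112 K
brass: ΔL = 1.9×10⁻⁵ × 0.4969 m × 112 = 1.0574×10⁻³ m = 1.0574 mm
ordinary glass: ΔL = 91×10⁻⁷ × 0.4969 m × 112 = 5.0644×10⁻⁴ m = 0.50644 mm
difference = 1.0574 − 0.50644 = 0.55096 mm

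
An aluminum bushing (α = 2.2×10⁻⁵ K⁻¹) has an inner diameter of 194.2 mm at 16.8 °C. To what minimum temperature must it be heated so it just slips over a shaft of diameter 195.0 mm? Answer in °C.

T = 204 °C

Required Δd = 195.0 − 194.2 = 0.8 mm
Δd = αd₀ΔT ⇒ ΔT = Δd/(αd₀) = 0.8 / (2.2×10⁻⁵ × 194.2) = 187.25 K
T_min = 16.8 + 187.25 = 204.05 °C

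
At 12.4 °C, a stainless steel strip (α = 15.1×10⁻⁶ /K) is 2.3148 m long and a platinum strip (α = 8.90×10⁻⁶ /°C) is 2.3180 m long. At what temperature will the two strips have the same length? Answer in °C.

Equal length when α₁L₁ΔT − α₂L₂ΔT = L₂ − L₁ = 3.20×10⁻³ m
α₁L₁ = 3.495348×10⁻⁵, α₂L₂ = 2.06302×10⁻⁵ → Δ(αL) = 1.432328×10⁻⁵ m/K
ΔT = 3.20×10⁻³ / 1.432328×10⁻⁵ = 223.413 K, so T = 12.4 + 223.413 = 235.813 °C

T = 235.8 °C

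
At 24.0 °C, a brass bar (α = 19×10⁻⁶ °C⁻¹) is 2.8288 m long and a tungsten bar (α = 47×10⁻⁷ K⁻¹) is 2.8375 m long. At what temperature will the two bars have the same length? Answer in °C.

Equal length when α₁L₁ΔT − α₂L₂ΔT = L₂ − L₁ = 8.70×10⁻³ m
α₁L₁ = 5.37472×10⁻⁵, α₂L₂ = 1.333625×10⁻⁵ → Δ(αL) = 4.041095×10⁻⁵ m/K
ΔT = 8.70×10⁻³ / 4.041095×10⁻⁵ = 215.288 K, so T = 24.0 + 215.288 = 239.288 °C

T = 239.3 °C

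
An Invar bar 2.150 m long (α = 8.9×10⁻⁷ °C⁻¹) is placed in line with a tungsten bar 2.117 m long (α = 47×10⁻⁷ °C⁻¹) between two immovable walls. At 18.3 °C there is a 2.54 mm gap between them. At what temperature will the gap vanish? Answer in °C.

Gap closes when ΔL₁ + ΔL₂ = 2.54 mm = 2.54×10⁻³ m
(α₁L₁ + α₂L₂)ΔT = g
α₁L₁ + α₂L₂ = 8.9×10⁻⁷×2.150 + 47×10⁻⁷×2.117 = 1.18634×10⁻⁵ m/K
ΔT = 2.54×10⁻³ / 1.18634×10⁻⁵ = 214.10 K
T = 18.3 + 214.10 = 232.40 °C

T = 232 °C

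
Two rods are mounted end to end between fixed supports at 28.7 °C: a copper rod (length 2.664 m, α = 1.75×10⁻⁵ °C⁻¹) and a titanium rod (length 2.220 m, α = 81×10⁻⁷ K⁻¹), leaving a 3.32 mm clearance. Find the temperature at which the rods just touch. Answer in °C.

α₁L₁ = 4.662×10⁻⁵ m/K, α₂L₂ = 1.7982×10⁻⁵ m/K → total 6.4602×10⁻⁵ m/K
ΔT = g/(α₁L₁+α₂L₂) = 3.32×10⁻³ / 6.4602×10⁻⁵ = 51.392 K
T = 28.7 + 51.392 = 80.092 °C

T = 80.1 °C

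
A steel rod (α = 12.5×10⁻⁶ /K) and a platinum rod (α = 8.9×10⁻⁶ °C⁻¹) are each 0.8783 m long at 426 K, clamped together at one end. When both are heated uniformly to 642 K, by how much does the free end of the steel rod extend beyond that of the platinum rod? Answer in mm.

0.683 mm

ΔT = 216 K
steel: ΔL = 12.5×10⁻⁶ × 0.8783 m × 216 = 2.3714×10⁻³ m = 2.3714 mm
platinum: ΔL = 8.9×10⁻⁶ × 0.8783 m × 216 = 1.6884×10⁻³ m = 1.6884 mm
difference = 2.3714 − 1.6884 = 0.6830 mm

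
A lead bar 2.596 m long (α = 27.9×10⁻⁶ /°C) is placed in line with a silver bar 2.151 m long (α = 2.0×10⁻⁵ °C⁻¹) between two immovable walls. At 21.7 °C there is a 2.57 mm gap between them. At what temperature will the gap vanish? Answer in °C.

α₁L₁ = 7.24284×10⁻⁵ m/K, α₂L₂ = 4.302×10⁻⁵ m/K → total 1.154484×10⁻⁴ m/K
ΔT = g/(α₁L₁+α₂L₂) = 2.57×10⁻³ / 1.154484×10⁻⁴ = 22.261 K
T = 21.7 + 22.261 = 43.961 °C

T = 44.0 °C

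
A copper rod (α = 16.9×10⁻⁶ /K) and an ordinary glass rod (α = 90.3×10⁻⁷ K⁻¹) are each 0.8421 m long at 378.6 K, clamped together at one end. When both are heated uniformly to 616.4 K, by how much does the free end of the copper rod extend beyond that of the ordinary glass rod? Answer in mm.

1.58 mm

ΔT = 237.8 K
copper: ΔL = 16.9×10⁻⁶ × 0.8421 m × 237.8 = 3.3842×10⁻³ m = 3.3842 mm
ordinary glass: ΔL = 90.3×10⁻⁷ × 0.8421 m × 237.8 = 1.8083×10⁻³ m = 1.8083 mm
difference = 3.3842 − 1.8083 = 1.5759 mm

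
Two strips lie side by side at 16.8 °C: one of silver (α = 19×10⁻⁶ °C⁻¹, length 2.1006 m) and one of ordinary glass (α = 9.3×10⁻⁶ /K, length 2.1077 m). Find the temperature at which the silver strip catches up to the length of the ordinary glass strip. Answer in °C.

L₁(1 + α₁ΔT) = L₂(1 + α₂ΔT) ⇒ ΔT = (L₂ − L₁)/(α₁L₁ − α₂L₂)
L₂ − L₁ = 2.1077 − 2.1006 = 7.10×10⁻³ m
α₁L₁ − α₂L₂ = 19×10⁻⁶×2.1006 − 9.3×10⁻⁶×2.1077 = 2.030979×10⁻⁵ m/K
ΔT = 7.10×10⁻³ / 2.030979×10⁻⁵ = 349.585 K
T = 16.8 + 349.585 = 366.385 °C

T = 366.4 °C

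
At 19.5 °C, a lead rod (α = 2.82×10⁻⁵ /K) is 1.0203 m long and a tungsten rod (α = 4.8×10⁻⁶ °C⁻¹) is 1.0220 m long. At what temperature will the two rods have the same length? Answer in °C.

T = 90.73 °C

Equal length when α₁L₁ΔT − α₂L₂ΔT = L₂ − L₁ = 1.70×10⁻³ m
α₁L₁ = 2.877246×10⁻⁵, α₂L₂ = 4.9056×10⁻⁶ → Δ(αL) = 2.386686×10⁻⁵ m/K
ΔT = 1.70×10⁻³ / 2.386686×10⁻⁵ = 71.2285 K, so T = 19.5 + 71.2285 = 90.7285 °C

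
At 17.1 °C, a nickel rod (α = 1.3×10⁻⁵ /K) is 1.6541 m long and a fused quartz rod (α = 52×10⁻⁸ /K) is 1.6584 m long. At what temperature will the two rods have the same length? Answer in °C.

Equal length when α₁L₁ΔT − α₂L₂ΔT = L₂ − L₁ = 4.30×10⁻³ m
α₁L₁ = 2.15033×10⁻⁵, α₂L₂ = 8.62368×10⁻⁷ → Δ(αL) = 2.0640932×10⁻⁵ m/K
ΔT = 4.30×10⁻³ / 2.0640932×10⁻⁵ = 208.324 K, so T = 17.1 + 208.324 = 225.424 °C

T = 225.4 °C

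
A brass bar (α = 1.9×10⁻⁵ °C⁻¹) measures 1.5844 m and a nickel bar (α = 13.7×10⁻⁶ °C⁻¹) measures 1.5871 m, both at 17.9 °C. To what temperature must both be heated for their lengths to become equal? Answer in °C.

T = 340.9 °C

L₁(1 + α₁ΔT) = L₂(1 + α₂ΔT) ⇒ ΔT = (L₂ − L₁)/(α₁L₁ − α₂L₂)
L₂ − L₁ = 1.5871 − 1.5844 = 2.70×10⁻³ m
α₁L₁ − α₂L₂ = 1.9×10⁻⁵×1.5844 − 13.7×10⁻⁶×1.5871 = 8.36033×10⁻⁶ m/K
ΔT = 2.70×10⁻³ / 8.36033×10⁻⁶ = 322.954 K
T = 17.9 + 322.954 = 340.854 °C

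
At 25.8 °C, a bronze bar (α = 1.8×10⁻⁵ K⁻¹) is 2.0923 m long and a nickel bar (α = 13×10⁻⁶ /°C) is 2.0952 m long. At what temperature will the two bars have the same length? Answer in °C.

T = 304.0 °C

Equal length when α₁L₁ΔT − α₂L₂ΔT = L₂ − L₁ = 2.90×10⁻³ m
α₁L₁ = 3.76614×10⁻⁵, α₂L₂ = 2.72376×10⁻⁵ → Δ(αL) = 1.04238×10⁻⁵ m/K
ΔT = 2.90×10⁻³ / 1.04238×10⁻⁵ = 278.209 K, so T = 25.8 + 278.209 = 304.009 °C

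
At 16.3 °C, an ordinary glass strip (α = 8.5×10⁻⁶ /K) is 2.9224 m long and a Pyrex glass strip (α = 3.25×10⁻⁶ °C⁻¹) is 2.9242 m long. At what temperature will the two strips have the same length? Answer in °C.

T = 133.7 °C

L₁(1 + α₁ΔT) = L₂(1 + α₂ΔT) ⇒ ΔT = (L₂ − L₁)/(α₁L₁ − α₂L₂)
L₂ − L₁ = 2.9242 − 2.9224 = 1.80×10⁻³ m
α₁L₁ − α₂L₂ = 8.5×10⁻⁶×2.9224 − 3.25×10⁻⁶×2.9242 = 1.533675×10⁻⁵ m/K
ΔT = 1.80×10⁻³ / 1.533675×10⁻⁵ = 117.365 K
T = 16.3 + 117.365 = 133.665 °C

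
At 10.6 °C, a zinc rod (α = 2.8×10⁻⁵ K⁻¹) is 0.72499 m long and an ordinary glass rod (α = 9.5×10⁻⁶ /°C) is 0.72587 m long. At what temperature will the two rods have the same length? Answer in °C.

T = 76.25 °C

Equal length when α₁L₁ΔT − α₂L₂ΔT = L₂ − L₁ = 8.80×10⁻⁴ m
α₁L₁ = 2.029972×10⁻⁵, α₂L₂ = 6.895765×10⁻⁶ → Δ(αL) = 1.3403955×10⁻⁵ m/K
ΔT = 8.80×10⁻⁴ / 1.3403955×10⁻⁵ = 65.6523 K, so T = 10.6 + 65.6523 = 76.2523 °C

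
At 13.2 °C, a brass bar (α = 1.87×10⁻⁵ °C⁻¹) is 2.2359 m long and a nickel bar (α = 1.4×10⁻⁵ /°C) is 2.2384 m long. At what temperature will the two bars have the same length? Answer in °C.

Equal length when α₁L₁ΔT − α₂L₂ΔT = L₂ − L₁ = 2.50×10⁻³ m
α₁L₁ = 4.181133×10⁻⁵, α₂L₂ = 3.13376×10⁻⁵ → Δ(αL) = 1.047373×10⁻⁵ m/K
ΔT = 2.50×10⁻³ / 1.047373×10⁻⁵ = 238.692 K, so T = 13.2 + 238.692 = 251.892 °C

T = 251.9 °C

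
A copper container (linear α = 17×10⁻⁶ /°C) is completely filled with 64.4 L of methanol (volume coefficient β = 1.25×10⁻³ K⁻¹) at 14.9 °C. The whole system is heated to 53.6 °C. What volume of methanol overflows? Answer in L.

The container also expands: β_container ≈ 3α = 5.1×10⁻⁵ /K
Net overflow = V₀(β_liq − 3α_cont)ΔT
β − 3α = 1.25×10⁻³ − 5.1×10⁻⁵ = 1.199×10⁻³ /K; ΔT = 38.7 K
ΔV = 64.4 × 1.199×10⁻³ × 38.7 = 2.99 L

2.99 L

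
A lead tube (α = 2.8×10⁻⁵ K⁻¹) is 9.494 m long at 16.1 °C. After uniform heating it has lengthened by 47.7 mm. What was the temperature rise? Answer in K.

ΔT = 179 K

ΔL = αL₀ΔT ⇒ ΔT = ΔL / (αL₀)
ΔT = 47.7×10⁻³ m / (2.8×10⁻⁵ × 9.494 m) = 179.44 K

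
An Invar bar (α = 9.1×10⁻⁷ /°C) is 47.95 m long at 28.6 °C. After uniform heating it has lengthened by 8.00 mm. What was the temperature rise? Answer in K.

ΔL = αL₀ΔT ⇒ ΔT = ΔL / (αL₀)
ΔT = 8.00×10⁻³ m / (9.1×10⁻⁷ × 47.95 m) = 183.34 K

ΔT = 183 K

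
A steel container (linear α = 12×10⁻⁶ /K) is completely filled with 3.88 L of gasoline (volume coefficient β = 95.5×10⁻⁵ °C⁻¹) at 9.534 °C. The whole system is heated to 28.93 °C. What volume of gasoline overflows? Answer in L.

0.0692 L

The container also expands: β_container ≈ 3α = 3.6×10⁻⁵ /K
Net overflow = V₀(β_liq − 3α_cont)ΔT
β − 3α = 9.55×10⁻⁴ − 3.6×10⁻⁵ = 9.19×10⁻⁴ /K; ΔT = 19.396 K
ΔV = 3.88 × 9.19×10⁻⁴ × 19.396 = 0.0692 L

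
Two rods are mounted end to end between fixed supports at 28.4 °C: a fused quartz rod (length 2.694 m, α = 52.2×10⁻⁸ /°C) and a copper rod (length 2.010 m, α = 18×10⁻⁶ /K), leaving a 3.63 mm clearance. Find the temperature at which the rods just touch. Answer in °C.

T = 125 °C

α₁L₁ = 1.406268×10⁻⁶ m/K, α₂L₂ = 3.618×10⁻⁵ m/K → total 3.7586268×10⁻⁵ m/K
ΔT = g/(α₁L₁+α₂L₂) = 3.63×10⁻³ / 3.7586268×10⁻⁵ = 96.58 K
T = 28.4 + 96.58 = 124.98 °C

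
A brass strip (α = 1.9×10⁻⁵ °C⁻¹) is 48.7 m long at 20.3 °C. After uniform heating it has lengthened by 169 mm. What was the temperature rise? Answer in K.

ΔT = 183 K

ΔL = αL₀ΔT ⇒ ΔT = ΔL / (αL₀)
ΔT = 169×10⁻³ m / (1.9×10⁻⁵ × 48.7 m) = 182.64 K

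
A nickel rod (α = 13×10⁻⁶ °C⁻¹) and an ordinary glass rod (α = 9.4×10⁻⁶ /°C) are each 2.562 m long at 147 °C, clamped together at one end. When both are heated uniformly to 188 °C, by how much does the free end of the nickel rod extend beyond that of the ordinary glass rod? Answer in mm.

ΔT = 41 K
nickel: ΔL = 13×10⁻⁶ × 2.562 m × 41 = 1.3655×10⁻³ m = 1.3655 mm
ordinary glass: ΔL = 9.4×10⁻⁶ × 2.562 m × 41 = 9.8739×10⁻⁴ m = 0.98739 mm
difference = 1.3655 − 0.98739 = 0.37811 mm

0.378 mm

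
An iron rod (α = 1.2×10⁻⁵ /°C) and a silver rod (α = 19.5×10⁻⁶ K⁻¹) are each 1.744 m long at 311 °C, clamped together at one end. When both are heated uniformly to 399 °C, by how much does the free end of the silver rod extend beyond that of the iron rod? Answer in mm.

ΔT = 88 K
iron: ΔL = 1.2×10⁻⁵ × 1.744 m × 88 = 1.8417×10⁻³ m = 1.8417 mm
silver: ΔL = 19.5×10⁻⁶ × 1.744 m × 88 = 2.9927×10⁻³ m = 2.9927 mm
difference = 2.9927 − 1.8417 = 1.1510 mm

1.15 mm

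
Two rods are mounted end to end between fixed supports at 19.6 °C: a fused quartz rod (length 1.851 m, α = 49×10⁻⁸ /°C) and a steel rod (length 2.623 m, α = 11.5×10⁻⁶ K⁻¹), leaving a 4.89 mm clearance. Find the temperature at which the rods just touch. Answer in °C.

T = 177 °C

α₁L₁ = 9.0699×10⁻⁷ m/K, α₂L₂ = 3.01645×10⁻⁵ m/K → total 3.107149×10⁻⁵ m/K
ΔT = g/(α₁L₁+α₂L₂) = 4.89×10⁻³ / 3.107149×10⁻⁵ = 157.38 K
T = 19.6 + 157.38 = 176.98 °C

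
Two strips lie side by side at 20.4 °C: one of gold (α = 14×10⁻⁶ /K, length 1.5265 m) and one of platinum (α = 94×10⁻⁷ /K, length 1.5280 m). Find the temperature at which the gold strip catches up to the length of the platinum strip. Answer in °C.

L₁(1 + α₁ΔT) = L₂(1 + α₂ΔT) ⇒ ΔT = (L₂ − L₁)/(α₁L₁ − α₂L₂)
L₂ − L₁ = 1.5280 − 1.5265 = 1.50×10⁻³ m
α₁L₁ − α₂L₂ = 14×10⁻⁶×1.5265 − 94×10⁻⁷×1.5280 = 7.0078×10⁻⁶ m/K
ΔT = 1.50×10⁻³ / 7.0078×10⁻⁶ = 214.047 K
T = 20.4 + 214.047 = 234.447 °C

T = 234.4 °C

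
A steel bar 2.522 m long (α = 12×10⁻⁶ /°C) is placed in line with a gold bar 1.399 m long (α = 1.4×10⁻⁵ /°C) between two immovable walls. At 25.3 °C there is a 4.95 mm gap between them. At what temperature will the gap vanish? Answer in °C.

T = 125 °C

α₁L₁ = 3.0264×10⁻⁵ m/K, α₂L₂ = 1.9586×10⁻⁵ m/K → total 4.985×10⁻⁵ m/K
ΔT = g/(α₁L₁+α₂L₂) = 4.95×10⁻³ / 4.985×10⁻⁵ = 99.30 K
T = 25.3 + 99.30 = 124.60 °C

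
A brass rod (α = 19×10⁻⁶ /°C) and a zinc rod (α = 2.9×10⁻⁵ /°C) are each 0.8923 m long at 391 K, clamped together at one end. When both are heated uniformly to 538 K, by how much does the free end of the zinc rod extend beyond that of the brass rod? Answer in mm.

ΔT = 147 K
brass: ΔL = 19×10⁻⁶ × 0.8923 m × 147 = 2.4922×10⁻³ m = 2.4922 mm
zinc: ΔL = 2.9×10⁻⁵ × 0.8923 m × 147 = 3.8039×10⁻³ m = 3.8039 mm
difference = 3.8039 − 2.4922 = 1.3117 mm

1.31 mm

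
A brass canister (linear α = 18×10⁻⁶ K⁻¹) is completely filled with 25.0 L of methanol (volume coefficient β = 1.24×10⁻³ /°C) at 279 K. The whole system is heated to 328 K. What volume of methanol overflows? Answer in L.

The canister also expands: β_container ≈ 3α = 5.4×10⁻⁵ /K
Net overflow = V₀(β_liq − 3α_cont)ΔT
β − 3α = 1.24×10⁻³ − 5.4×10⁻⁵ = 1.186×10⁻³ /K; ΔT = 49 K
ΔV = 25.0 × 1.186×10⁻³ × 49 = 1.45 L

1.45 L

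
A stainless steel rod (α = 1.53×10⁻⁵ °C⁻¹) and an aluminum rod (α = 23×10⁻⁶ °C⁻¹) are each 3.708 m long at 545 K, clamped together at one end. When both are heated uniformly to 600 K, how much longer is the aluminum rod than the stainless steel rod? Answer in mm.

1.57 mm

ΔT = 55 K
stainless steel: ΔL = 1.53×10⁻⁵ × 3.708 m × 55 = 3.1203×10⁻³ m = 3.1203 mm
aluminum: ΔL = 23×10⁻⁶ × 3.708 m × 55 = 4.6906×10⁻³ m = 4.6906 mm
difference = 4.6906 − 3.1203 = 1.5703 mm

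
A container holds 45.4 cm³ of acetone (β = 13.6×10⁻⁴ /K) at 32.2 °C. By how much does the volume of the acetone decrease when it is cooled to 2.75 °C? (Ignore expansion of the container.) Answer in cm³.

ΔV = 1.82 cm³

|ΔT| = |2.75 − 32.2| = 29.45 K
ΔV = βV₀ΔT = (13.6×10⁻⁴)(45.4)(29.45) = 1.82 cm³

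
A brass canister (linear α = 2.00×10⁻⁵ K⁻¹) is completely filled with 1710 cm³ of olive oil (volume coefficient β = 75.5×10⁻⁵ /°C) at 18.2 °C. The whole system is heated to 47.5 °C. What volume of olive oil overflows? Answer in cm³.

The canister also expands: β_container ≈ 3α = 6.0×10⁻⁵ /K
Net overflow = V₀(β_liq − 3α_cont)ΔT
β − 3α = 7.55×10⁻⁴ − 6.0×10⁻⁵ = 6.95×10⁻⁴ /K; ΔT = 29.3 K
ΔV = 1710 × 6.95×10⁻⁴ × 29.3 = 34.8 cm³

34.8 cm³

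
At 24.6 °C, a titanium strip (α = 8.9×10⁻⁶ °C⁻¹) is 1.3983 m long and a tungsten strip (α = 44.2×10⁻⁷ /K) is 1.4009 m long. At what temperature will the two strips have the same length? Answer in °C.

T = 440.4 °C

Equal length when α₁L₁ΔT − α₂L₂ΔT = L₂ − L₁ = 2.60×10⁻³ m
α₁L₁ = 1.244487×10⁻⁵, α₂L₂ = 6.191978×10⁻⁶ → Δ(αL) = 6.252892×10⁻⁶ m/K
ΔT = 2.60×10⁻³ / 6.252892×10⁻⁶ = 415.808 K, so T = 24.6 + 415.808 = 440.408 °C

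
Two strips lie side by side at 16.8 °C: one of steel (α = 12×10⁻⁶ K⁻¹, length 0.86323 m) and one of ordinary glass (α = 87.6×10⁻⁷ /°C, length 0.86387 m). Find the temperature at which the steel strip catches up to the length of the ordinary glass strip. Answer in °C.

T = 246.1 °C

Equal length when α₁L₁ΔT − α₂L₂ΔT = L₂ − L₁ = 6.40×10⁻⁴ m
α₁L₁ = 1.035876×10⁻⁵, α₂L₂ = 7.5675012×10⁻⁶ → Δ(αL) = 2.7912588×10⁻⁶ m/K
ΔT = 6.40×10⁻⁴ / 2.7912588×10⁻⁶ = 229.287 K, so T = 16.8 + 229.287 = 246.087 °C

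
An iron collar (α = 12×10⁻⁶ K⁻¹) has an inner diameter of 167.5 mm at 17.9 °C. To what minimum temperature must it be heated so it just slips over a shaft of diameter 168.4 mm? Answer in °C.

Required Δd = 168.4 − 167.5 = 0.9 mm
Δd = αd₀ΔT ⇒ ΔT = Δd/(αd₀) = 0.9 / (12×10⁻⁶ × 167.5) = 447.76 K
T_min = 17.9 + 447.76 = 465.66 °C

T = 466 °C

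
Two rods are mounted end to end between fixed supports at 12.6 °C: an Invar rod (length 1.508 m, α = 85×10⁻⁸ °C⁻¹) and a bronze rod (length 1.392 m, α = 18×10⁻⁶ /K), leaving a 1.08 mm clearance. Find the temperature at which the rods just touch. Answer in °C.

T = 53.6 °C

α₁L₁ = 1.2818×10⁻⁶ m/K, α₂L₂ = 2.5056×10⁻⁵ m/K → total 2.63378×10⁻⁵ m/K
ΔT = g/(α₁L₁+α₂L₂) = 1.08×10⁻³ / 2.63378×10⁻⁵ = 41.006 K
T = 12.6 + 41.006 = 53.606 °C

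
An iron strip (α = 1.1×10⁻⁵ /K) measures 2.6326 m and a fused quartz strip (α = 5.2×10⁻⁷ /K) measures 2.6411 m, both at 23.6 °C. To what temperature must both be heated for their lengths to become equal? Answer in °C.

T = 331.7 °C

Equal length when α₁L₁ΔT − α₂L₂ΔT = L₂ − L₁ = 8.50×10⁻³ m
α₁L₁ = 2.89586×10⁻⁵, α₂L₂ = 1.373372×10⁻⁶ → Δ(αL) = 2.7585228×10⁻⁵ m/K
ΔT = 8.50×10⁻³ / 2.7585228×10⁻⁵ = 308.136 K, so T = 23.6 + 308.136 = 331.736 °C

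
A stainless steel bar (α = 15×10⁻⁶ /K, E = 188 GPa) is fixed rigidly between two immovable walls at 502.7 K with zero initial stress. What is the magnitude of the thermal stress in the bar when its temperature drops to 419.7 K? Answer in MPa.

Fully constrained: the free strain ε = αΔT is blocked, so σ = Eε = EαΔT.
|ΔT| = 83.0 K
σ = 188×10⁹ × 15×10⁻⁶ × 83.0 = 2.34×10⁸ Pa

σ = 234 MPa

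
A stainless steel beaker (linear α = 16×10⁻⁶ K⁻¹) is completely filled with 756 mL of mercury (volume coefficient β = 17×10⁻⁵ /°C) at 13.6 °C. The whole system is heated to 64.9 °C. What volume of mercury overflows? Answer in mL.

The beaker also expands: β_container ≈ 3α = 4.8×10⁻⁵ /K
Net overflow = V₀(β_liq − 3α_cont)ΔT
β − 3α = 1.70×10⁻⁴ − 4.8×10⁻⁵ = 1.22×10⁻⁴ /K; ΔT = 51.3 K
ΔV = 756 × 1.22×10⁻⁴ × 51.3 = 4.73 mL

4.73 mL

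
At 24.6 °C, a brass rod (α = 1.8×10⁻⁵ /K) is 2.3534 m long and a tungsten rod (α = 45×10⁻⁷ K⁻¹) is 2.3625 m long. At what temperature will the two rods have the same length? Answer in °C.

L₁(1 + α₁ΔT) = L₂(1 + α₂ΔT) ⇒ ΔT = (L₂ − L₁)/(α₁L₁ − α₂L₂)
L₂ − L₁ = 2.3625 − 2.3534 = 9.10×10⁻³ m
α₁L₁ − α₂L₂ = 1.8×10⁻⁵×2.3534 − 45×10⁻⁷×2.3625 = 3.172995×10⁻⁵ m/K
ΔT = 9.10×10⁻³ / 3.172995×10⁻⁵ = 286.795 K
T = 24.6 + 286.795 = 311.395 °C

T = 311.4 °C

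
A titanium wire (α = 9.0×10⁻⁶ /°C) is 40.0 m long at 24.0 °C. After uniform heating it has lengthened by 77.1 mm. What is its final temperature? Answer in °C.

T = 238 °C

ΔL = αL₀ΔT ⇒ ΔT = ΔL / (αL₀)
ΔT = 77.1×10⁻³ m / (9.0×10⁻⁶ × 40.0 m) = 214.17 K
T = 24.0 + 214.17 = 238.17 °C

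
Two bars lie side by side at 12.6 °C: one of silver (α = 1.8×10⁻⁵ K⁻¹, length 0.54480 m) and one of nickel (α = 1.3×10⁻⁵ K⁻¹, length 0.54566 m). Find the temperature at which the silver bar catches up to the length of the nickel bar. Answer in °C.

T = 329.6 °C

L₁(1 + α₁ΔT) = L₂(1 + α₂ΔT) ⇒ ΔT = (L₂ − L₁)/(α₁L₁ − α₂L₂)
L₂ − L₁ = 0.54566 − 0.54480 = 8.60×10⁻⁴ m
α₁L₁ − α₂L₂ = 1.8×10⁻⁵×0.54480 − 1.3×10⁻⁵×0.54566 = 2.71282×10⁻⁶ m/K
ΔT = 8.60×10⁻⁴ / 2.71282×10⁻⁶ = 317.013 K
T = 12.6 + 317.013 = 329.613 °C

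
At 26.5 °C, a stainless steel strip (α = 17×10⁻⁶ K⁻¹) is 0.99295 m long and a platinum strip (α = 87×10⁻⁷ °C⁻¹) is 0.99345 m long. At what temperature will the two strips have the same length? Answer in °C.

Equal length when α₁L₁ΔT − α₂L₂ΔT = L₂ − L₁ = 5.00×10⁻⁴ m
α₁L₁ = 1.688015×10⁻⁵, α₂L₂ = 8.643015×10⁻⁶ → Δ(αL) = 8.237135×10⁻⁶ m/K
ΔT = 5.00×10⁻⁴ / 8.237135×10⁻⁶ = 60.7007 K, so T = 26.5 + 60.7007 = 87.2007 °C

T = 87.20 °C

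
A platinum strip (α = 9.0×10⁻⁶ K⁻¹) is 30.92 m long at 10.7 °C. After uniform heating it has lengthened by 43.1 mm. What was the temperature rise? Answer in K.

ΔL = αL₀ΔT ⇒ ΔT = ΔL / (αL₀)
ΔT = 43.1×10⁻³ m / (9.0×10⁻⁶ × 30.92 m) = 154.88 K

ΔT = 155 K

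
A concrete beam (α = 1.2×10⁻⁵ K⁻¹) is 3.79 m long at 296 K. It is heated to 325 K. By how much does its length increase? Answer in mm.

ΔL = 1.32 mm

|ΔT| = |325 − 296| = 29 K
ΔL = αL₀ΔT = (1.2×10⁻⁵)(3.79)(29) = 1.32×10⁻³ m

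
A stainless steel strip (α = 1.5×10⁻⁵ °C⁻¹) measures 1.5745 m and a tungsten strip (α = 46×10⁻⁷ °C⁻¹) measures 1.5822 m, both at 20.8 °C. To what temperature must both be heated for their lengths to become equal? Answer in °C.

T = 492.1 °C

L₁(1 + α₁ΔT) = L₂(1 + α₂ΔT) ⇒ ΔT = (L₂ − L₁)/(α₁L₁ − α₂L₂)
L₂ − L₁ = 1.5822 − 1.5745 = 7.70×10⁻³ m
α₁L₁ − α₂L₂ = 1.5×10⁻⁵×1.5745 − 46×10⁻⁷×1.5822 = 1.633938×10⁻⁵ m/K
ΔT = 7.70×10⁻³ / 1.633938×10⁻⁵ = 471.254 K
T = 20.8 + 471.254 = 492.054 °C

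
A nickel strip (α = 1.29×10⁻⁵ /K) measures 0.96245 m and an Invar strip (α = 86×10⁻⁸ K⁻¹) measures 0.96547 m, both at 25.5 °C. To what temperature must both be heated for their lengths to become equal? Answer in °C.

Equal length when α₁L₁ΔT − α₂L₂ΔT = L₂ − L₁ = 3.02×10⁻³ m
α₁L₁ = 1.2415605×10⁻⁵, α₂L₂ = 8.303042×10⁻⁷ → Δ(αL) = 1.15853008×10⁻⁵ m/K
ΔT = 3.02×10⁻³ / 1.15853008×10⁻⁵ = 260.675 K, so T = 25.5 + 260.675 = 286.175 °C

T = 286.2 °C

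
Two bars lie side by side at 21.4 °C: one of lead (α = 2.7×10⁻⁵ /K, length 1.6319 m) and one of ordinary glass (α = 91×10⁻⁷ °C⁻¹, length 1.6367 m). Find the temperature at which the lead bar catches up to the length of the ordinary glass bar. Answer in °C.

L₁(1 + α₁ΔT) = L₂(1 + α₂ΔT) ⇒ ΔT = (L₂ − L₁)/(α₁L₁ − α₂L₂)
L₂ − L₁ = 1.6367 − 1.6319 = 4.80×10⁻³ m
α₁L₁ − α₂L₂ = 2.7×10⁻⁵×1.6319 − 91×10⁻⁷×1.6367 = 2.916733×10⁻⁵ m/K
ΔT = 4.80×10⁻³ / 2.916733×10⁻⁵ = 164.568 K
T = 21.4 + 164.568 = 185.968 °C

T = 186.0 °C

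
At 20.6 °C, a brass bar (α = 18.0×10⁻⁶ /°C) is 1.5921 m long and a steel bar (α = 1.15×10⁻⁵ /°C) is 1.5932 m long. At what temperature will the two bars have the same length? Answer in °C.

Equal length when α₁L₁ΔT − α₂L₂ΔT = L₂ − L₁ = 1.10×10⁻³ m
α₁L₁ = 2.86578×10⁻⁵, α₂L₂ = 1.83218×10⁻⁵ → Δ(αL) = 1.0336×10⁻⁵ m/K
ΔT = 1.10×10⁻³ / 1.0336×10⁻⁵ = 106.424 K, so T = 20.6 + 106.424 = 127.024 °C

T = 127.0 °C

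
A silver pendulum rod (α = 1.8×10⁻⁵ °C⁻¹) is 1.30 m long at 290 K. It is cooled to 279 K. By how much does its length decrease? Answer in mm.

|ΔT| = |279 − 290| = 11 K
ΔL = αL₀ΔT = (1.8×10⁻⁵)(1.30)(11) = 2.57×10⁻⁴ m

ΔL = 0.257 mm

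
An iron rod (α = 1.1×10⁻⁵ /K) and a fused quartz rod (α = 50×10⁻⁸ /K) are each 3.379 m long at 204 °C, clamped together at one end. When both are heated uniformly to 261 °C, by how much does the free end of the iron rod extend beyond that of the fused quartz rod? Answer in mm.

2.02 mm

ΔT = 57 K
iron: ΔL = 1.1×10⁻⁵ × 3.379 m × 57 = 2.1186×10⁻³ m = 2.1186 mm
fused quartz: ΔL = 50×10⁻⁸ × 3.379 m × 57 = 9.6301×10⁻⁵ m = 0.096301 mm
difference = 2.1186 − 0.096301 = 2.022299 mm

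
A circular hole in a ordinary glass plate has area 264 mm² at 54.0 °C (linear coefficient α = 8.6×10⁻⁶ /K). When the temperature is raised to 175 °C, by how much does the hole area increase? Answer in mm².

ΔA = 0.549 mm²

Area coefficient ≈ 2α; |ΔT| = 121.0 K
ΔA = 2αA₀ΔT = 2(8.6×10⁻⁶)(264)(121.0) = 0.549 mm²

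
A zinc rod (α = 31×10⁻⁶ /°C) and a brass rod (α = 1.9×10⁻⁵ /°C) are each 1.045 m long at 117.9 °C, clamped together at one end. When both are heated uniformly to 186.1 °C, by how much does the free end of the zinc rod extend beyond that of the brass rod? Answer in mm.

ΔT = 68.2 K
zinc: ΔL = 31×10⁻⁶ × 1.045 m × 68.2 = 2.2093×10⁻³ m = 2.2093 mm
brass: ΔL = 1.9×10⁻⁵ × 1.045 m × 68.2 = 1.3541×10⁻³ m = 1.3541 mm
difference = 2.2093 − 1.3541 = 0.8552 mm

0.855 mm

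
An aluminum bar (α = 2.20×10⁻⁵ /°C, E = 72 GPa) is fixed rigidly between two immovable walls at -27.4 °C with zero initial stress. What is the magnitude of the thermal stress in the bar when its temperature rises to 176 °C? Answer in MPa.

σ = 322 MPa

Fully constrained: the free strain ε = αΔT is blocked, so σ = Eε = EαΔT.
|ΔT| = 203.4 K
σ = 72.0×10⁹ × 2.20×10⁻⁵ × 203.4 = 3.22×10⁸ Pa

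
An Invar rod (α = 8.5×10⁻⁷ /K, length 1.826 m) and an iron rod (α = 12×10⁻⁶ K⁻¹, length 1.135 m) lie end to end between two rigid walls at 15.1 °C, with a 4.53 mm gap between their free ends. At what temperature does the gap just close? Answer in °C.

Gap closes when ΔL₁ + ΔL₂ = 4.53 mm = 4.53×10⁻³ m
(α₁L₁ + α₂L₂)ΔT = g
α₁L₁ + α₂L₂ = 8.5×10⁻⁷×1.826 + 12×10⁻⁶×1.135 = 1.51721×10⁻⁵ m/K
ΔT = 4.53×10⁻³ / 1.51721×10⁻⁵ = 298.57 K
T = 15.1 + 298.57 = 313.67 °C

T = 314 °C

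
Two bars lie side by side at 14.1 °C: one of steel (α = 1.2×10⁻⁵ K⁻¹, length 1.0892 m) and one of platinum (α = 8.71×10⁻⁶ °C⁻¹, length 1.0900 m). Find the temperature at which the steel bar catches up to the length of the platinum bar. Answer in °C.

Equal length when α₁L₁ΔT − α₂L₂ΔT = L₂ − L₁ = 8.00×10⁻⁴ m
α₁L₁ = 1.30704×10⁻⁵, α₂L₂ = 9.4939×10⁻⁶ → Δ(αL) = 3.5765×10⁻⁶ m/K
ΔT = 8.00×10⁻⁴ / 3.5765×10⁻⁶ = 223.682 K, so T = 14.1 + 223.682 = 237.782 °C

T = 237.8 °C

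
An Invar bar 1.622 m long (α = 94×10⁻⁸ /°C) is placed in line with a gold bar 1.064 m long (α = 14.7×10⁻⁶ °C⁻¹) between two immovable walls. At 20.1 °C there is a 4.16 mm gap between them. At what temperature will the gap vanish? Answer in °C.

Gap closes when ΔL₁ + ΔL₂ = 4.16 mm = 4.16×10⁻³ m
(α₁L₁ + α₂L₂)ΔT = g
α₁L₁ + α₂L₂ = 94×10⁻⁸×1.622 + 14.7×10⁻⁶×1.064 = 1.716548×10⁻⁵ m/K
ΔT = 4.16×10⁻³ / 1.716548×10⁻⁵ = 242.35 K
T = 20.1 + 242.35 = 262.45 °C

T = 262 °C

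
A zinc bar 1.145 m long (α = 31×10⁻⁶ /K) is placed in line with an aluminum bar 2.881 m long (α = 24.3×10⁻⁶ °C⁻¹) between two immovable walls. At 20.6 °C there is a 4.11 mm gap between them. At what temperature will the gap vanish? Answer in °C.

T = 59.6 °C

Gap closes when ΔL₁ + ΔL₂ = 4.11 mm = 4.11×10⁻³ m
(α₁L₁ + α₂L₂)ΔT = g
α₁L₁ + α₂L₂ = 31×10⁻⁶×1.145 + 24.3×10⁻⁶×2.881 = 1.055033×10⁻⁴ m/K
ΔT = 4.11×10⁻³ / 1.055033×10⁻⁴ = 38.956 K
T = 20.6 + 38.956 = 59.556 °C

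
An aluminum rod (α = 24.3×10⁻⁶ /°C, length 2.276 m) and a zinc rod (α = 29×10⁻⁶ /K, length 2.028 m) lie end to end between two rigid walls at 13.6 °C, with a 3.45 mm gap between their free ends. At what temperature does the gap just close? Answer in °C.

T = 43.8 °C

α₁L₁ = 5.53068×10⁻⁵ m/K, α₂L₂ = 5.8812×10⁻⁵ m/K → total 1.141188×10⁻⁴ m/K
ΔT = g/(α₁L₁+α₂L₂) = 3.45×10⁻³ / 1.141188×10⁻⁴ = 30.232 K
T = 13.6 + 30.232 = 43.832 °C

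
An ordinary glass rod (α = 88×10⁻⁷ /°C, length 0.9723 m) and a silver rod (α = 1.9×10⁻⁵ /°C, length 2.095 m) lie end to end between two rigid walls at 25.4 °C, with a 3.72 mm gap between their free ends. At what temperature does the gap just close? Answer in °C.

Gap closes when ΔL₁ + ΔL₂ = 3.72 mm = 3.72×10⁻³ m
(α₁L₁ + α₂L₂)ΔT = g
α₁L₁ + α₂L₂ = 88×10⁻⁷×0.9723 + 1.9×10⁻⁵×2.095 = 4.836124×10⁻⁵ m/K
ΔT = 3.72×10⁻³ / 4.836124×10⁻⁵ = 76.92 K
T = 25.4 + 76.92 = 102.32 °C

T = 102 °C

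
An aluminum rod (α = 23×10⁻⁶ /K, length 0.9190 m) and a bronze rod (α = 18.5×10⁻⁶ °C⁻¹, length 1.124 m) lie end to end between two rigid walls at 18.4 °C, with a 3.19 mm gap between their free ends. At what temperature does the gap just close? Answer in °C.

T = 94.5 °C

α₁L₁ = 2.1137×10⁻⁵ m/K, α₂L₂ = 2.0794×10⁻⁵ m/K → total 4.1931×10⁻⁵ m/K
ΔT = g/(α₁L₁+α₂L₂) = 3.19×10⁻³ / 4.1931×10⁻⁵ = 76.077 K
T = 18.4 + 76.077 = 94.477 °C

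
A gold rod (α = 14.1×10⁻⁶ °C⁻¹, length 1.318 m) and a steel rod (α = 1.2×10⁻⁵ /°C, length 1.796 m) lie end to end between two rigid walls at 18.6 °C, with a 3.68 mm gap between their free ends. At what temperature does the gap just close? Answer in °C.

α₁L₁ = 1.85838×10⁻⁵ m/K, α₂L₂ = 2.1552×10⁻⁵ m/K → total 4.01358×10⁻⁵ m/K
ΔT = g/(α₁L₁+α₂L₂) = 3.68×10⁻³ / 4.01358×10⁻⁵ = 91.69 K
T = 18.6 + 91.69 = 110.29 °C

T = 110 °C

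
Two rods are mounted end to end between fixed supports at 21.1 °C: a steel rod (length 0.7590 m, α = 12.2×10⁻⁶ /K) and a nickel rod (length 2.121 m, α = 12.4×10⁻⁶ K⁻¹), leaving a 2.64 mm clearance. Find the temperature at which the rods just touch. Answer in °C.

T = 95.3 °C

α₁L₁ = 9.2598×10⁻⁶ m/K, α₂L₂ = 2.63004×10⁻⁵ m/K → total 3.55602×10⁻⁵ m/K
ΔT = g/(α₁L₁+α₂L₂) = 2.64×10⁻³ / 3.55602×10⁻⁵ = 74.240 K
T = 21.1 + 74.240 = 95.340 °C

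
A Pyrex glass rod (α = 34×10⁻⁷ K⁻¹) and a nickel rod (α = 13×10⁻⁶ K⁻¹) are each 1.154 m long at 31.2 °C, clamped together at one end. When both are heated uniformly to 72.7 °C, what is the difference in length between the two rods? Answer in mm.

ΔT = 41.5 K
Pyrex glass: ΔL = 34×10⁻⁷ × 1.154 m × 41.5 = 1.6283×10⁻⁴ m = 0.16283 mm
nickel: ΔL = 13×10⁻⁶ × 1.154 m × 41.5 = 6.2258×10⁻⁴ m = 0.62258 mm
difference = 0.62258 − 0.16283 = 0.45975 mm

0.460 mm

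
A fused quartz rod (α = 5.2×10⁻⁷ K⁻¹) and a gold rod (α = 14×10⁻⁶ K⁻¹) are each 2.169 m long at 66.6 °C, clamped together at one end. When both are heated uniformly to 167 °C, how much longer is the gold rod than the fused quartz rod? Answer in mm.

2.94 mm

ΔT = 100.4 K
fused quartz: ΔL = 5.2×10⁻⁷ × 2.169 m × 100.4 = 1.1324×10⁻⁴ m = 0.11324 mm
gold: ΔL = 14×10⁻⁶ × 2.169 m × 100.4 = 3.0487×10⁻³ m = 3.0487 mm
difference = 3.0487 − 0.11324 = 2.93546 mm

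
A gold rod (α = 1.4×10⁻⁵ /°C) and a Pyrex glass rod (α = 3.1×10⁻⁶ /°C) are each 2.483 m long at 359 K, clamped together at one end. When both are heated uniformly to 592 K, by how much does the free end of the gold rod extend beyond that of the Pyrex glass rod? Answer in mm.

6.31 mm

ΔT = 233 K
gold: ΔL = 1.4×10⁻⁵ × 2.483 m × 233 = 8.0995×10⁻³ m = 8.0995 mm
Pyrex glass: ΔL = 3.1×10⁻⁶ × 2.483 m × 233 = 1.7935×10⁻³ m = 1.7935 mm
difference = 8.0995 − 1.7935 = 6.3060 mm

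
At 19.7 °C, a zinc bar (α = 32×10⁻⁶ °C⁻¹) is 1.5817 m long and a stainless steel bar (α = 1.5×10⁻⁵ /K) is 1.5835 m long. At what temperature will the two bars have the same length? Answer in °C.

T = 86.71 °C

Equal length when α₁L₁ΔT − α₂L₂ΔT = L₂ − L₁ = 1.80×10⁻³ m
α₁L₁ = 5.06144×10⁻⁵, α₂L₂ = 2.37525×10⁻⁵ → Δ(αL) = 2.68619×10⁻⁵ m/K
ΔT = 1.80×10⁻³ / 2.68619×10⁻⁵ = 67.0094 K, so T = 19.7 + 67.0094 = 86.7094 °C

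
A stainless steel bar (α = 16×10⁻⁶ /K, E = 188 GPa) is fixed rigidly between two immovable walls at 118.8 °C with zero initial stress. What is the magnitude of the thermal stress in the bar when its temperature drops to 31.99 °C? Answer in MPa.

Fully constrained: the free strain ε = αΔT is blocked, so σ = Eε = EαΔT.
|ΔT| = 86.81 K
σ = 188×10⁹ × 16×10⁻⁶ × 86.81 = 2.61×10⁸ Pa

σ = 261 MPa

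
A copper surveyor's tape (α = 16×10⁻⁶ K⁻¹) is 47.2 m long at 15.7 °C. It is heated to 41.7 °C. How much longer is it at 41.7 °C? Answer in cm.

|ΔT| = |41.7 − 15.7| = 26.0 K
ΔL = αL₀ΔT = (16×10⁻⁶)(47.2)(26.0) = 1.96×10⁻² m

ΔL = 1.96 cm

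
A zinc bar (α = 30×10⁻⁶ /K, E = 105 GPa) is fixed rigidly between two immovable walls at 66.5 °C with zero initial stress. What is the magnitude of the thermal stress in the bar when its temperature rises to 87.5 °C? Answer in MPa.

Fully constrained: the free strain ε = αΔT is blocked, so σ = Eε = EαΔT.
|ΔT| = 21.0 K
σ = 105×10⁹ × 30×10⁻⁶ × 21.0 = 6.61×10⁷ Pa

σ = 66.1 MPa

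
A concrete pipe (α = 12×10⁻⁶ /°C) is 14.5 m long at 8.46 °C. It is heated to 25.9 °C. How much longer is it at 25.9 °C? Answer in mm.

ΔL = 3.03 mm

|ΔT| = |25.9 − 8.46| = 17.44 K
ΔL = αL₀ΔT = (12×10⁻⁶)(14.5)(17.44) = 3.03×10⁻³ m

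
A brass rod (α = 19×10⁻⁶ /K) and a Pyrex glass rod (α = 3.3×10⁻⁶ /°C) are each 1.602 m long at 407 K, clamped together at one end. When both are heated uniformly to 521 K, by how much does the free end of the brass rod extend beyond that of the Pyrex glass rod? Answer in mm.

2.87 mm

ΔT = 114 K
brass: ΔL = 19×10⁻⁶ × 1.602 m × 114 = 3.4699×10⁻³ m = 3.4699 mm
Pyrex glass: ΔL = 3.3×10⁻⁶ × 1.602 m × 114 = 6.0267×10⁻⁴ m = 0.60267 mm
difference = 3.4699 − 0.60267 = 2.86723 mm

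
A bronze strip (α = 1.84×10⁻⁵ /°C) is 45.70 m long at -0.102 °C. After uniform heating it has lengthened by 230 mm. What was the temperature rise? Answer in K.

ΔL = αL₀ΔT ⇒ ΔT = ΔL / (αL₀)
ΔT = 230×10⁻³ m / (1.84×10⁻⁵ × 45.70 m) = 273.52 K

ΔT = 274 K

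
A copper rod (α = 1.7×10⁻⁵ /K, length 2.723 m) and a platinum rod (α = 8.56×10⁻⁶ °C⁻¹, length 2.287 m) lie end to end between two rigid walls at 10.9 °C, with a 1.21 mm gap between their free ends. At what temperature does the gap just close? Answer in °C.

T = 29.3 °C

Gap closes when ΔL₁ + ΔL₂ = 1.21 mm = 1.21×10⁻³ m
(α₁L₁ + α₂L₂)ΔT = g
α₁L₁ + α₂L₂ = 1.7×10⁻⁵×2.723 + 8.56×10⁻⁶×2.287 = 6.586772×10⁻⁵ m/K
ΔT = 1.21×10⁻³ / 6.586772×10⁻⁵ = 18.370 K
T = 10.9 + 18.370 = 29.270 °C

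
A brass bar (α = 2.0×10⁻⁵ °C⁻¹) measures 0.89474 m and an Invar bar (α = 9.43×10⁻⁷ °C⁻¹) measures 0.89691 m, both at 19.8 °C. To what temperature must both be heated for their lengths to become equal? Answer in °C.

T = 147.1 °C

L₁(1 + α₁ΔT) = L₂(1 + α₂ΔT) ⇒ ΔT = (L₂ − L₁)/(α₁L₁ − α₂L₂)
L₂ − L₁ = 0.89691 − 0.89474 = 2.17×10⁻³ m
α₁L₁ − α₂L₂ = 2.0×10⁻⁵×0.89474 − 9.43×10⁻⁷×0.89691 = 1.704901387×10⁻⁵ m/K
ΔT = 2.17×10⁻³ / 1.704901387×10⁻⁵ = 127.280 K
T = 19.8 + 127.280 = 147.080 °C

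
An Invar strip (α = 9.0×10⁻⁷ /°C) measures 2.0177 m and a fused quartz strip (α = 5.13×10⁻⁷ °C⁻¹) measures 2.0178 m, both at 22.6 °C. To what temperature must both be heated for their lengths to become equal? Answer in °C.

Equal length when α₁L₁ΔT − α₂L₂ΔT = L₂ − L₁ = 1.00×10⁻⁴ m
α₁L₁ = 1.81593×10⁻⁶, α₂L₂ = 1.0351314×10⁻⁶ → Δ(αL) = 7.807986×10⁻⁷ m/K
ΔT = 1.00×10⁻⁴ / 7.807986×10⁻⁷ = 128.074 K, so T = 22.6 + 128.074 = 150.674 °C

T = 150.7 °C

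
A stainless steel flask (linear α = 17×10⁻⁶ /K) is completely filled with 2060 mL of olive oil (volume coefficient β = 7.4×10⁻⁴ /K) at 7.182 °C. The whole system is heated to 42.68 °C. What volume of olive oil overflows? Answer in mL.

The flask also expands: β_container ≈ 3α = 5.1×10⁻⁵ /K
Net overflow = V₀(β_liq − 3α_cont)ΔT
β − 3α = 7.40×10⁻⁴ − 5.1×10⁻⁵ = 6.89×10⁻⁴ /K; ΔT = 35.498 K
ΔV = 2060 × 6.89×10⁻⁴ × 35.498 = 50.4 mL

50.4 mL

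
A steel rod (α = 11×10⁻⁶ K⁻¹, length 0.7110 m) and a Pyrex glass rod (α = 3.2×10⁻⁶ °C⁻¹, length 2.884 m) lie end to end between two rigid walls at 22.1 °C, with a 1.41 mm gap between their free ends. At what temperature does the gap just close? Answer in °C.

α₁L₁ = 7.821×10⁻⁶ m/K, α₂L₂ = 9.2288×10⁻⁶ m/K → total 1.70498×10⁻⁵ m/K
ΔT = g/(α₁L₁+α₂L₂) = 1.41×10⁻³ / 1.70498×10⁻⁵ = 82.70 K
T = 22.1 + 82.70 = 104.80 °C

T = 105 °C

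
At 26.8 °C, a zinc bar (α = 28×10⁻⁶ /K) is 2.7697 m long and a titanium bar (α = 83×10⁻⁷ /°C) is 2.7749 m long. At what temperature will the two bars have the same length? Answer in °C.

T = 122.2 °C

L₁(1 + α₁ΔT) = L₂(1 + α₂ΔT) ⇒ ΔT = (L₂ − L₁)/(α₁L₁ − α₂L₂)
L₂ − L₁ = 2.7749 − 2.7697 = 5.20×10⁻³ m
α₁L₁ − α₂L₂ = 28×10⁻⁶×2.7697 − 83×10⁻⁷×2.7749 = 5.451993×10⁻⁵ m/K
ΔT = 5.20×10⁻³ / 5.451993×10⁻⁵ = 95.378 K
T = 26.8 + 95.378 = 122.178 °C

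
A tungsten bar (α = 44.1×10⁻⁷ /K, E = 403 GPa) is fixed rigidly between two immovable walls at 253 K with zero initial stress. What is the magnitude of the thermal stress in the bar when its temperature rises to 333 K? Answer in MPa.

Fully constrained: the free strain ε = αΔT is blocked, so σ = Eε = EαΔT.
|ΔT| = 80 K
σ = 403×10⁹ × 44.1×10⁻⁷ × 80 = 1.42×10⁸ Pa

σ = 142 MPa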